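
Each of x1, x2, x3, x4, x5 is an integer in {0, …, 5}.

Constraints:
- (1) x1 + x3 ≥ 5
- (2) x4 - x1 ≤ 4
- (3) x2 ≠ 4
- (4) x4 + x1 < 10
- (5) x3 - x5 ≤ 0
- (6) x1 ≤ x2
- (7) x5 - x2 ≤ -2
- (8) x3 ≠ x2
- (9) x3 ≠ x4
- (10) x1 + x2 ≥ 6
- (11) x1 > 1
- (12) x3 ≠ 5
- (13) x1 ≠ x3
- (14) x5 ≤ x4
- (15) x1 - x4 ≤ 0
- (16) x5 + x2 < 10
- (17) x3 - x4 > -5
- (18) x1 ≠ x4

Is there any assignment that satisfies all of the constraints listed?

Satisfiable

One satisfying assignment is x1 = 4, x2 = 5, x3 = 3, x4 = 5, x5 = 3.
For the less obvious constraints — constraint 1: x1 + x3 = 7; constraint 2: x4 - x1 = 1; constraint 4: x4 + x1 = 9 — and the others hold by inspection.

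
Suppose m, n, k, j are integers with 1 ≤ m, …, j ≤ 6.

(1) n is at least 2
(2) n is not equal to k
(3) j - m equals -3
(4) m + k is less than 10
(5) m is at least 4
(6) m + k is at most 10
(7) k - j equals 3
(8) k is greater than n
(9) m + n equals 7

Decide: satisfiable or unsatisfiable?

Satisfiable

Try m = 4, n = 3, k = 4, j = 1.
Check constraint 3: j - m = -3; constraint 4: m + k = 8. The remaining constraints are straightforward to verify.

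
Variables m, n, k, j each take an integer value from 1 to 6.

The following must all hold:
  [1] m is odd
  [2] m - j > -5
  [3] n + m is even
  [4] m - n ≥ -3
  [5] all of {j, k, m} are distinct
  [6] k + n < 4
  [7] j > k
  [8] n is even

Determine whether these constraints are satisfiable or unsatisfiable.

Unsatisfiable

Constraint 8 makes n even and constraint 1 makes m odd, so n + m must be odd. Constraint 3 says n + m is even — contradiction.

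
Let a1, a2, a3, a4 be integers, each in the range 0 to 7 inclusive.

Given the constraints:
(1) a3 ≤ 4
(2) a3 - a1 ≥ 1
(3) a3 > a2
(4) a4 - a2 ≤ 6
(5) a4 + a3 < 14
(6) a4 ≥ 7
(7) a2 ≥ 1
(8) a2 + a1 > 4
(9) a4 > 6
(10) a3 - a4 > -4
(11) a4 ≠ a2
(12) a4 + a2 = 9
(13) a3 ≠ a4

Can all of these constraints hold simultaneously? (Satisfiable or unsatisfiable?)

Try a1 = 3, a2 = 2, a3 = 4, a4 = 7.
Check constraint 2: a3 - a1 = 1; constraint 4: a4 - a2 = 5. The remaining constraints are straightforward to verify.

Satisfiable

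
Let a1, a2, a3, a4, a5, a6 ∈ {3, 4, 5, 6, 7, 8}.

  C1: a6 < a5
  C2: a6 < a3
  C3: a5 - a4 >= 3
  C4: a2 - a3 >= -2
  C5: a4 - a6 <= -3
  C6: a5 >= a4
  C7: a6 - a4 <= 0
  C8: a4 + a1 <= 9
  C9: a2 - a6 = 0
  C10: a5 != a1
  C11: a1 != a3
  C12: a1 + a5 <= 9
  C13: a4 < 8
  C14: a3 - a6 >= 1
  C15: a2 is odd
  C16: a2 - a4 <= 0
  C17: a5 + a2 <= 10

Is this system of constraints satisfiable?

Constraints 4, 5, 14, and 16 give a2 − a3 ≥ -2, a3 − a6 ≥ 1, a6 − a4 ≥ 3, a4 − a2 ≥ 0.
Adding all 4 inequalities: the left sides telescope to 0, and the right sides sum to (-2) + 1 + 3 + 0 = 2. So 0 ≥ 2, which is false.

Unsatisfiable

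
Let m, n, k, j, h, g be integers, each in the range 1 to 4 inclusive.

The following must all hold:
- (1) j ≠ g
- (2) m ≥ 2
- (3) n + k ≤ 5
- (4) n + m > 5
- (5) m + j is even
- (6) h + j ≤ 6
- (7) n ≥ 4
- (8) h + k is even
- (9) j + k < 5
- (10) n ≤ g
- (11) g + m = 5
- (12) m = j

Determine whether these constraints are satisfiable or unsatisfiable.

From constraints 7 and 10: g ≥ n ≥ 4. From constraint 2: m ≥ 2. Hence g + m ≥ 6. But constraint 11 requires g + m = 5, and 5 < 6. Contradiction.

Unsatisfiable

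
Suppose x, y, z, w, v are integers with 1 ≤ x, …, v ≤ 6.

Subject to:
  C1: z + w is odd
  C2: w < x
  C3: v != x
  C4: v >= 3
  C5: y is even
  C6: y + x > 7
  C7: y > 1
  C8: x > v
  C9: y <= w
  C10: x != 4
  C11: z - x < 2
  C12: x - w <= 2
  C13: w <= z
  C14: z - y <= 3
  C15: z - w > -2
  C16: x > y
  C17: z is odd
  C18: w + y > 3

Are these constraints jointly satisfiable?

The assignment x = 6, y = 2, z = 5, w = 4, v = 4 works:
  constraint 6 holds since y + x = 8.
  constraint 11 holds since z - x = -1.
The rest check out directly.

Satisfiable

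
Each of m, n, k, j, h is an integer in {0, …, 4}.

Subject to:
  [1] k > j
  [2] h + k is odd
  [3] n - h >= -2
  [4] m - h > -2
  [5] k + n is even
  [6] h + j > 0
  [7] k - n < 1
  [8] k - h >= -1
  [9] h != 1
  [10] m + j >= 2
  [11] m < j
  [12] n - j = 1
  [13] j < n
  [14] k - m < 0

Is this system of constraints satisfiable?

Unsatisfiable

Constraints 1, 11, and 14 give m < j, j < k, k < m. Chaining: m < j < k < m, which forces m < m — impossible.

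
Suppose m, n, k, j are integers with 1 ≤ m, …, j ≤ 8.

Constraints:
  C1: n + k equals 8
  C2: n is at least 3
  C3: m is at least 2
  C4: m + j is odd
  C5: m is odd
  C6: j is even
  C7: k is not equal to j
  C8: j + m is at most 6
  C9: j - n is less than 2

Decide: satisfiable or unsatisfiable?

Satisfiable

Take m = 3, n = 3, k = 5, j = 2. Then constraint 1: n + k = 8; constraint 8: j + m = 5; constraint 9: j - n = -1, and every other listed constraint is also met.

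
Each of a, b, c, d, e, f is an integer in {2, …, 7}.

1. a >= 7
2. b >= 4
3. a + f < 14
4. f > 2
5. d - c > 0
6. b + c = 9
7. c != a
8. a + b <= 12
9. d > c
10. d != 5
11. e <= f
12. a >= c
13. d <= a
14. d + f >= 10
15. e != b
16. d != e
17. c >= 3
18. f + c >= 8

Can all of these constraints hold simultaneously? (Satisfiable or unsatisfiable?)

Try a = 7, b = 5, c = 4, d = 7, e = 4, f = 5.
Check constraint 3: a + f = 12; constraint 5: d - c = 3. The remaining constraints are straightforward to verify.

Satisfiable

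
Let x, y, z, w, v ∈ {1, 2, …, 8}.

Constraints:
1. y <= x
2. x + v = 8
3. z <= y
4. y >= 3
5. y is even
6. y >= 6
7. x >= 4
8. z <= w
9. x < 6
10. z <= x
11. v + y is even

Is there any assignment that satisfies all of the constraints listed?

Unsatisfiable

From constraints 1 and 6: x ≥ y and y ≥ 6, so x ≥ 6. From constraint 9: x ≤ 5. But 5 < 6, so no value of x works.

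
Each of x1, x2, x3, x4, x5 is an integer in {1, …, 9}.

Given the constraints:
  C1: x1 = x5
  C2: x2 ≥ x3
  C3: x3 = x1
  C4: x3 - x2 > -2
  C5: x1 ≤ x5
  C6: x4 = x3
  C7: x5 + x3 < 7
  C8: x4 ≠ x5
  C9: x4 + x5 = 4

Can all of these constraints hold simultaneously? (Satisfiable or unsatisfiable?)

Unsatisfiable

From constraints 1, 3, and 6, x4 = x3 = x1 = x5, so x4 = x5. But constraint 8 says x4 ≠ x5. Contradiction.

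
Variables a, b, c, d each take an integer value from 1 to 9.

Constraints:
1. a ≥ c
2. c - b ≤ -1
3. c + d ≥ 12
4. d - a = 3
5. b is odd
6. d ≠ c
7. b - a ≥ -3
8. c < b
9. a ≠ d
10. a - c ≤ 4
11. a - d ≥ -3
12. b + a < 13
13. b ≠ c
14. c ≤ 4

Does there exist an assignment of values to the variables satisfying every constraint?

Take a = 5, b = 5, c = 4, d = 8. Then constraint 2: c - b = -1; constraint 3: c + d = 12, and every other listed constraint is also met.

Satisfiable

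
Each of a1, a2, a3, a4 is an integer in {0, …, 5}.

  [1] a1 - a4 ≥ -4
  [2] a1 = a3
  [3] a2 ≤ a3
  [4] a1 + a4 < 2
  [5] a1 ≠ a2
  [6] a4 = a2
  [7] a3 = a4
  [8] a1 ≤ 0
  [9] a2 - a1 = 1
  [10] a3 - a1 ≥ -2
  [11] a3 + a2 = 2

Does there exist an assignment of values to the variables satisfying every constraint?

Unsatisfiable

From constraints 2, 6, and 7, a1 = a3 = a4 = a2, so a1 = a2. But constraint 5 says a1 ≠ a2. Contradiction.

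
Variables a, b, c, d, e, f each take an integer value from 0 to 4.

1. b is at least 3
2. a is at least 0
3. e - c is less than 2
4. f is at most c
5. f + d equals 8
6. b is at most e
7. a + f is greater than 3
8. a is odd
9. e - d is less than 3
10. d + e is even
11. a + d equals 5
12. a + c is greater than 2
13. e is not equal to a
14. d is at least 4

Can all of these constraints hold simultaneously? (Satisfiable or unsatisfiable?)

Satisfiable

One satisfying assignment is a = 1, b = 4, c = 4, d = 4, e = 4, f = 4.
For the less obvious constraints — constraint 3: e - c = 0; constraint 5: f + d = 8 — and the others hold by inspection.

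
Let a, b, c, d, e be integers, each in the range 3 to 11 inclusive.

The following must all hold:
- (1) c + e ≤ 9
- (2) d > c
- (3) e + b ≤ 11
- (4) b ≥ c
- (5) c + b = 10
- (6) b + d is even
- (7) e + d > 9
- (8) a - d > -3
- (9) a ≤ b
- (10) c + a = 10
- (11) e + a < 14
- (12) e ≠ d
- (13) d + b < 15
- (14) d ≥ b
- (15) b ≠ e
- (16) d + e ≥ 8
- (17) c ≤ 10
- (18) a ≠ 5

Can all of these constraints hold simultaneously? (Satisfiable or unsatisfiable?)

Take a = 6, b = 6, c = 4, d = 6, e = 5. Then constraint 1: c + e = 9; constraint 3: e + b = 11; constraint 5: c + b = 10, and every other listed constraint is also met.

Satisfiable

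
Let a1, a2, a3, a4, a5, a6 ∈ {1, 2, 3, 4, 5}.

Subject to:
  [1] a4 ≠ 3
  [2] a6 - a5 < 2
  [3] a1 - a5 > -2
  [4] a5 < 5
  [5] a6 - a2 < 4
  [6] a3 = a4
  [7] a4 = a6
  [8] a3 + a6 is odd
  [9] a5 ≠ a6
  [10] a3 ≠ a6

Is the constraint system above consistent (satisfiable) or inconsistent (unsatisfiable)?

Unsatisfiable

From constraints 6 and 7, a3 = a4 = a6, so a3 = a6. But constraint 10 says a3 ≠ a6. Contradiction.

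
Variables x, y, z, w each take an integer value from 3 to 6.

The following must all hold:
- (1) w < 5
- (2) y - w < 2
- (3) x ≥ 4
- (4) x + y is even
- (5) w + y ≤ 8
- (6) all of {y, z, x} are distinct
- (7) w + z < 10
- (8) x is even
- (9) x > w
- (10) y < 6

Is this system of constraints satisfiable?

One satisfying assignment is x = 6, y = 4, z = 5, w = 4.
For the less obvious constraints — constraint 2: y - w = 0; constraint 5: w + y = 8 — and the others hold by inspection.

Satisfiable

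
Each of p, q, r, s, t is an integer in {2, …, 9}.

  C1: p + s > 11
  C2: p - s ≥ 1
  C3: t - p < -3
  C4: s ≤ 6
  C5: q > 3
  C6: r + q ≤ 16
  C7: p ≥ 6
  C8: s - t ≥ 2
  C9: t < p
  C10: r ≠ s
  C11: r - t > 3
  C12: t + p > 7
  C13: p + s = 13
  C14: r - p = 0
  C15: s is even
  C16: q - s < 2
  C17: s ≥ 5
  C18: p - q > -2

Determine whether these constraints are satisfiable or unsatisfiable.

Satisfiable

The assignment p = 7, q = 7, r = 7, s = 6, t = 3 works:
  constraint 1 holds since p + s = 13.
  constraint 2 holds since p - s = 1.
The rest check out directly.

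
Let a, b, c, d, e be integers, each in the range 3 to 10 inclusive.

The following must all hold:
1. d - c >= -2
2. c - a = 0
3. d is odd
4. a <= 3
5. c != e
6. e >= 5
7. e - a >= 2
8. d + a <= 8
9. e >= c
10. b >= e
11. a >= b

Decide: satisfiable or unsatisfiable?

From constraints 6 and 10: b ≥ e and e ≥ 5, so b ≥ 5. From constraints 4 and 11: b ≤ a and a ≤ 3, so b ≤ 3. But 3 < 5, so no value of b works.

Unsatisfiable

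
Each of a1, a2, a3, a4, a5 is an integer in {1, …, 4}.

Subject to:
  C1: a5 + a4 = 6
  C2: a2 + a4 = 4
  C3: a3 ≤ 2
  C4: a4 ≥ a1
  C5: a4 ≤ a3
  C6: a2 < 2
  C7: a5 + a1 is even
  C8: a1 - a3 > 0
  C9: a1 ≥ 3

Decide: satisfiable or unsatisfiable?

Unsatisfiable

From constraints 4 and 9: a4 ≥ a1 and a1 ≥ 3, so a4 ≥ 3. From constraints 3 and 5: a4 ≤ a3 and a3 ≤ 2, so a4 ≤ 2. But 2 < 3, so no value of a4 works.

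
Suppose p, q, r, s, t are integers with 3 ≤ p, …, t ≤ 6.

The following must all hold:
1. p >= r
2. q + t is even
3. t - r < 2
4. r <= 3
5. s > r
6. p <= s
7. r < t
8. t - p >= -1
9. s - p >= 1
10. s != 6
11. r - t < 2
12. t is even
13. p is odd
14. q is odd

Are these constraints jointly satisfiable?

Unsatisfiable

Constraint 14 makes q odd and constraint 12 makes t even, so q + t must be odd. Constraint 2 says q + t is even — contradiction.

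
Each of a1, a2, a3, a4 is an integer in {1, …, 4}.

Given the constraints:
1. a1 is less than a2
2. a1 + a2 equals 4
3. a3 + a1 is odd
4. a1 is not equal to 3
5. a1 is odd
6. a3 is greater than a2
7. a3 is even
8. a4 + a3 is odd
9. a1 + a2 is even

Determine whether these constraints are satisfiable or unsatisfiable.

The assignment a1 = 1, a2 = 3, a3 = 4, a4 = 1 works:
  constraint 2 holds since a1 + a2 = 4.
  constraint 3 holds since a3 + a1 = 5 is odd.
  constraint 5 holds since a1 = 1 is odd.
The rest check out directly.

Satisfiable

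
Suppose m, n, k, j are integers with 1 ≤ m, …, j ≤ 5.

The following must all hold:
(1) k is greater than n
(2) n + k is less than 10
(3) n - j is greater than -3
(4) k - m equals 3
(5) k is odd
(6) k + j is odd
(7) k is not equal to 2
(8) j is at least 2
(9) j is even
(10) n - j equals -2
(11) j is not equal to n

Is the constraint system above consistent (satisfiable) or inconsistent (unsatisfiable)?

Satisfiable

Setting (m, n, k, j) = (2, 2, 5, 4) satisfies everything: constraint 2: n + k = 7; constraint 3: n - j = -2; constraint 4: k - m = 3, and the others follow.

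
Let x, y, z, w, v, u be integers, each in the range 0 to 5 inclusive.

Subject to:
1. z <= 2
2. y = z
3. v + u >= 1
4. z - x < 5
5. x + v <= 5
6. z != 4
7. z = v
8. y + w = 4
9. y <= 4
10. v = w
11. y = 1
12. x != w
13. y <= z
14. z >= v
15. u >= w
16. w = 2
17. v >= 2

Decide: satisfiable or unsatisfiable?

Constraint 11 fixes y = 1 and constraint 16 fixes w = 2. Constraints 2, 7, and 10 give y = z = v = w, so y = w. But 1 ≠ 2 — contradiction.

Unsatisfiable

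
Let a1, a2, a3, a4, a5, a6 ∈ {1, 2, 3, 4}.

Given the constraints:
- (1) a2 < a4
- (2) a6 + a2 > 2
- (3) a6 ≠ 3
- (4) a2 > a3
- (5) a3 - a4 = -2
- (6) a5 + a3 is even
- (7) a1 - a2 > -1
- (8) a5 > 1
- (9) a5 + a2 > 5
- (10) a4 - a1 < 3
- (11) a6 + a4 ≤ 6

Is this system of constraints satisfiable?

Try a1 = 3, a2 = 3, a3 = 2, a4 = 4, a5 = 4, a6 = 1.
Check constraint 2: a6 + a2 = 4; constraint 5: a3 - a4 = -2. The remaining constraints are straightforward to verify.

Satisfiable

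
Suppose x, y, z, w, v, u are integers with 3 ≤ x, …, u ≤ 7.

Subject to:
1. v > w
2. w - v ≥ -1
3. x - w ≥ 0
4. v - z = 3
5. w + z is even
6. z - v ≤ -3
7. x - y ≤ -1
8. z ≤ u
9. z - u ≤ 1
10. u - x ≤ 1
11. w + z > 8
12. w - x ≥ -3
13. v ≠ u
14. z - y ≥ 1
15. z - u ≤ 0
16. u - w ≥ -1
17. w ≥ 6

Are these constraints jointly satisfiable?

Unsatisfiable

Constraints 2, 6, 7, 10, 14, and 16 give x − u ≥ -1, u − w ≥ -1, w − v ≥ -1, v − z ≥ 3, z − y ≥ 1, y − x ≥ 1.
Adding all 6 inequalities: the left sides telescope to 0, and the right sides sum to (-1) + (-1) + (-1) + 3 + 1 + 1 = 2. So 0 ≥ 2, which is false.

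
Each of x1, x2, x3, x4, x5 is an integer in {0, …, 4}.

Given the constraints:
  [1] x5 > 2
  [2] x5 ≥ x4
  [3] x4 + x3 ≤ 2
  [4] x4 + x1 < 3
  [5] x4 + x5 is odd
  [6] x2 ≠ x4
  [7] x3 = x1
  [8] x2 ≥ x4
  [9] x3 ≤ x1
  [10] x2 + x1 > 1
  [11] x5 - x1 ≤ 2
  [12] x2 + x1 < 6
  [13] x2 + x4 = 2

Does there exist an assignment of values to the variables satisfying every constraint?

Setting (x1, x2, x3, x4, x5) = (1, 2, 1, 0, 3) satisfies everything: constraint 3: x4 + x3 = 1; constraint 4: x4 + x1 = 1, and the others follow.

Satisfiable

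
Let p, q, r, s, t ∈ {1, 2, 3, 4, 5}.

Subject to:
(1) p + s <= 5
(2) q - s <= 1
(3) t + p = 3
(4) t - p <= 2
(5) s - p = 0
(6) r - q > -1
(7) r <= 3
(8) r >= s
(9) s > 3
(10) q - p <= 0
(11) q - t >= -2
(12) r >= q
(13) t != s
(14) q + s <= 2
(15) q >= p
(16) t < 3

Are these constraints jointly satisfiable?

From constraint 9: s ≥ 4. From constraints 7 and 8: s ≤ r and r ≤ 3, so s ≤ 3. But 3 < 4, so no value of s works.

Unsatisfiable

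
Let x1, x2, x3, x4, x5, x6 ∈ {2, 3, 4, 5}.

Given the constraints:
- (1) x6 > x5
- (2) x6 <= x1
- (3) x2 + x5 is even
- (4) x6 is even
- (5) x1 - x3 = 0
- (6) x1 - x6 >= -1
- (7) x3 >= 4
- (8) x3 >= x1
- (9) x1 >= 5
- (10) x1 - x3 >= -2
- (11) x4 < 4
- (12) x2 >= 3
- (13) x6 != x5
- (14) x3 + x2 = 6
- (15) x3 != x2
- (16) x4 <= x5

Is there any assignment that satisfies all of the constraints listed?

Unsatisfiable

From constraints 8 and 9: x3 ≥ x1 ≥ 5. From constraint 12: x2 ≥ 3. Hence x3 + x2 ≥ 8. But constraint 14 requires x3 + x2 = 6, and 6 < 8. Contradiction.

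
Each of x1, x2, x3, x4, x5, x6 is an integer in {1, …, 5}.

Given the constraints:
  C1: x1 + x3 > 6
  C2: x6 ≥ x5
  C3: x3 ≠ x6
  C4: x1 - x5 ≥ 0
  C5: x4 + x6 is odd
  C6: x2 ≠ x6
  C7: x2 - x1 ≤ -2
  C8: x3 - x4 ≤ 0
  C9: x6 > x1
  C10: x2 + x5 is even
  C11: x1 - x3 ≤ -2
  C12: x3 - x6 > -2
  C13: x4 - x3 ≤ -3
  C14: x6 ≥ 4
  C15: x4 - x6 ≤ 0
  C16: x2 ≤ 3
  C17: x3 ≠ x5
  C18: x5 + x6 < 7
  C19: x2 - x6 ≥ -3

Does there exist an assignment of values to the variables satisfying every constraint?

Unsatisfiable

Constraints 7, 8, 11, 15, and 19 give x3 − x1 ≥ 2, x1 − x2 ≥ 2, x2 − x6 ≥ -3, x6 − x4 ≥ 0, x4 − x3 ≥ 0.
Adding all 5 inequalities: the left sides telescope to 0, and the right sides sum to 2 + 2 + (-3) + 0 + 0 = 1. So 0 ≥ 1, which is false.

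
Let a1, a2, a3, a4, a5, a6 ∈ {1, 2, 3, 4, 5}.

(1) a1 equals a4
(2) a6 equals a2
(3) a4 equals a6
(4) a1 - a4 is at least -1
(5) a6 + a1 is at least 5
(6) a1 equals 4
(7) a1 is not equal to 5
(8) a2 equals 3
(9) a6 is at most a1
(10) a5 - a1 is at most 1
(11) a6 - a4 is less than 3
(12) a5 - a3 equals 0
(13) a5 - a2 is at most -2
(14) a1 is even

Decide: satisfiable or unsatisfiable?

Constraint 6 fixes a1 = 4 and constraint 8 fixes a2 = 3. Constraints 1, 2, and 3 give a1 = a4 = a6 = a2, so a1 = a2. But 4 ≠ 3 — contradiction.

Unsatisfiable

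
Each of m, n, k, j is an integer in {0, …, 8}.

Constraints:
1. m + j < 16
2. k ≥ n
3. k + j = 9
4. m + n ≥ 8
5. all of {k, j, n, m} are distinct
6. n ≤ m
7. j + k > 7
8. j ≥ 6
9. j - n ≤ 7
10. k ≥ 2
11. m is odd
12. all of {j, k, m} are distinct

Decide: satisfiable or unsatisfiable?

One satisfying assignment is m = 7, n = 1, k = 3, j = 6.
For the less obvious constraints — constraint 1: m + j = 13; constraint 3: k + j = 9 — and the others hold by inspection.

Satisfiable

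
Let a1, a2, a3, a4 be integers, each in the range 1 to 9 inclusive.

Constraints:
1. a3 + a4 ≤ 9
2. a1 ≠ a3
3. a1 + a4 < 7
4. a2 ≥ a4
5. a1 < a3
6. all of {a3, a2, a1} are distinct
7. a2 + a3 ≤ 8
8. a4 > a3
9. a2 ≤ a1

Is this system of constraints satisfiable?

Unsatisfiable

Constraints 4, 5, 8, and 9 give a1 < a3, a3 < a4, a4 ≤ a2, a2 ≤ a1. Chaining: a1 < a3 < a4 ≤ a2 ≤ a1, which forces a1 < a1 — impossible.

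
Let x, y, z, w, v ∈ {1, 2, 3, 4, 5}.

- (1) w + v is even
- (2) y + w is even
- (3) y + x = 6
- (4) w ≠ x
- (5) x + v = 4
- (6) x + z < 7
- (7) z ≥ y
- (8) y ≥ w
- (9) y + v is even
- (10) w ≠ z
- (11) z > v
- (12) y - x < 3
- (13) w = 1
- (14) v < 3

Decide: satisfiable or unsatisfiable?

Satisfiable

Setting (x, y, z, w, v) = (3, 3, 3, 1, 1) satisfies everything: constraint 3: y + x = 6; constraint 5: x + v = 4, and the others follow.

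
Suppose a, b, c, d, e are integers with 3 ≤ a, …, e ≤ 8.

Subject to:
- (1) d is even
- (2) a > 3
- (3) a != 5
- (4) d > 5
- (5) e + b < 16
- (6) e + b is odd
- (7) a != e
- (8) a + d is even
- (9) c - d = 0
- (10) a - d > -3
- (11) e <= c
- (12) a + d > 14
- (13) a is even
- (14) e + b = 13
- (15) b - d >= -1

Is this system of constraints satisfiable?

One satisfying assignment is a = 8, b = 8, c = 8, d = 8, e = 5.
For the less obvious constraints — constraint 5: e + b = 13; constraint 9: c - d = 0 — and the others hold by inspection.

Satisfiable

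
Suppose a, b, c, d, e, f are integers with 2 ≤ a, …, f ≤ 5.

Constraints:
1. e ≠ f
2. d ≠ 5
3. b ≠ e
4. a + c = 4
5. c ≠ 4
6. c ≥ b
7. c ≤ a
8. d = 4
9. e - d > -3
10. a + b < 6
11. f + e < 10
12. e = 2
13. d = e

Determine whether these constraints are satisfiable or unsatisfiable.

Constraint 8 fixes d = 4 and constraint 12 fixes e = 2, but constraint 13 requires d = e. Since 4 ≠ 2, contradiction.

Unsatisfiable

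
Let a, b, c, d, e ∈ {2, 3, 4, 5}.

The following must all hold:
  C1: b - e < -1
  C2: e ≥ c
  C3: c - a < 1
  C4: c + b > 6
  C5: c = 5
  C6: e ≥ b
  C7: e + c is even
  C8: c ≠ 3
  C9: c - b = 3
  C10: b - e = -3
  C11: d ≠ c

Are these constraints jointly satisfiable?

One satisfying assignment is a = 5, b = 2, c = 5, d = 4, e = 5.
For the less obvious constraints — constraint 1: b - e = -3; constraint 3: c - a = 0 — and the others hold by inspection.

Satisfiable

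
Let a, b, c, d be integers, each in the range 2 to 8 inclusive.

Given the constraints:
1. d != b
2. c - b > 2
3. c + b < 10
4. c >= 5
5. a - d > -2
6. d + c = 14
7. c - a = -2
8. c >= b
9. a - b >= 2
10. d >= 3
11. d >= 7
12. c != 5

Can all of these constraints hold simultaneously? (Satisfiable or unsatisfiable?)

Try a = 8, b = 3, c = 6, d = 8.
Check constraint 2: c - b = 3; constraint 3: c + b = 9. The remaining constraints are straightforward to verify.

Satisfiable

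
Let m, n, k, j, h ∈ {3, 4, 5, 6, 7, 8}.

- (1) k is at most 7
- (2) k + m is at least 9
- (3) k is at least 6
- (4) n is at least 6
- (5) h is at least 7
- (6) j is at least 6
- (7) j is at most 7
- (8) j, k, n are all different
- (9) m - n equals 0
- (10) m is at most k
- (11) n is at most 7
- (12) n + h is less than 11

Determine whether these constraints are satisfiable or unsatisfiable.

Unsatisfiable

Constraints 1, 3, 4, 6, 7, and 11 confine each of j, k, n to the 2 values {6, 7}.
Constraint 8 requires all 3 of them to be distinct, but only 2 values are available — impossible by the pigeonhole principle.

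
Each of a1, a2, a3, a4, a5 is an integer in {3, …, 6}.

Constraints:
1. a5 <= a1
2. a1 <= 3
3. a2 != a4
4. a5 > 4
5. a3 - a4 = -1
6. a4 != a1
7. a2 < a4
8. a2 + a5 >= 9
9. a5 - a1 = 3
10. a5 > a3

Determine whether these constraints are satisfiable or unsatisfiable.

From constraint 4: a5 ≥ 5. From constraints 1 and 2: a5 ≤ a1 and a1 ≤ 3, so a5 ≤ 3. But 3 < 5, so no value of a5 works.

Unsatisfiable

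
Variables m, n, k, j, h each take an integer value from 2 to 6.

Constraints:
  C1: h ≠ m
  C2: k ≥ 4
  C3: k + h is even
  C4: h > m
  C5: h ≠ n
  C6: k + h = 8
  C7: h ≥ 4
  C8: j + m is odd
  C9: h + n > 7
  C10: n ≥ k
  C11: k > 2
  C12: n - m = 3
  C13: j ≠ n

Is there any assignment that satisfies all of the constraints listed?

Satisfiable

Try m = 3, n = 6, k = 4, j = 4, h = 4.
Check constraint 6: k + h = 8; constraint 9: h + n = 10; constraint 12: n - m = 3. The remaining constraints are straightforward to verify.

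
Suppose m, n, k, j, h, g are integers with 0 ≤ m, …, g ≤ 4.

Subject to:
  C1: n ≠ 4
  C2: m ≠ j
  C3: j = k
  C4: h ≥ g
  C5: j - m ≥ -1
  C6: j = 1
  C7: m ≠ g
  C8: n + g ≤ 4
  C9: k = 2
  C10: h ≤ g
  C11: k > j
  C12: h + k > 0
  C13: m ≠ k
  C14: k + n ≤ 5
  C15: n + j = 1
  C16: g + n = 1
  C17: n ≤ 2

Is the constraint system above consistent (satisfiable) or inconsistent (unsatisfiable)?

Unsatisfiable

Constraint 6 fixes j = 1 and constraint 9 fixes k = 2, but constraint 3 requires j = k. Since 1 ≠ 2, contradiction.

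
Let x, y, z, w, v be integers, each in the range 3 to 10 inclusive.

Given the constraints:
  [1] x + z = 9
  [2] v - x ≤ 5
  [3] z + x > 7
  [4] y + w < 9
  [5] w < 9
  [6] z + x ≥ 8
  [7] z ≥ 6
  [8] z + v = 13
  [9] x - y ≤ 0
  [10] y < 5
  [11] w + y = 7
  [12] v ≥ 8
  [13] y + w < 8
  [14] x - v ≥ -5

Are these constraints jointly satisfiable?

Unsatisfiable

From constraint 7: z ≥ 6. From constraint 12: v ≥ 8. Hence z + v ≥ 14. But constraint 8 requires z + v = 13, and 13 < 14. Contradiction.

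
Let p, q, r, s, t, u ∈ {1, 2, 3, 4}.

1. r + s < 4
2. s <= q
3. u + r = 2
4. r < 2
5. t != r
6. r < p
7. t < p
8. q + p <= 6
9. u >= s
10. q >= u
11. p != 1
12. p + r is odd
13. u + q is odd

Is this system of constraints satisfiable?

Satisfiable

The assignment p = 4, q = 2, r = 1, s = 1, t = 3, u = 1 works:
  constraint 1 holds since r + s = 2.
  constraint 3 holds since u + r = 2.
  constraint 8 holds since q + p = 6.
The rest check out directly.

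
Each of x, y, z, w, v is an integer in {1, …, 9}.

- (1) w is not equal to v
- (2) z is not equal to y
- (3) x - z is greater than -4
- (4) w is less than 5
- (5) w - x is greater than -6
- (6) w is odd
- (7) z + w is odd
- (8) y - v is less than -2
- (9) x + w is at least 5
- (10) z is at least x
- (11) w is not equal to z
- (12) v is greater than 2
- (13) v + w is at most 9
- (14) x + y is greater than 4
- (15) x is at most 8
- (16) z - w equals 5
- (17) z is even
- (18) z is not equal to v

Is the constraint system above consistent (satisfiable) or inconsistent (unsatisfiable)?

Satisfiable

One satisfying assignment is x = 5, y = 2, z = 6, w = 1, v = 5.
For the less obvious constraints — constraint 3: x - z = -1; constraint 5: w - x = -4; constraint 8: y - v = -3 — and the others hold by inspection.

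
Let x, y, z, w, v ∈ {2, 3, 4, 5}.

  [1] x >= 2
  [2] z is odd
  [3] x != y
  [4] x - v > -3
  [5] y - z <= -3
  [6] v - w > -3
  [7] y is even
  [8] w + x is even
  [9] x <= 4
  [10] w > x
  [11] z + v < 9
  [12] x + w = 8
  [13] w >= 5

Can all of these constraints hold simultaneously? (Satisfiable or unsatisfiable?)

Satisfiable

Take x = 3, y = 2, z = 5, w = 5, v = 3. Then constraint 4: x - v = 0; constraint 5: y - z = -3, and every other listed constraint is also met.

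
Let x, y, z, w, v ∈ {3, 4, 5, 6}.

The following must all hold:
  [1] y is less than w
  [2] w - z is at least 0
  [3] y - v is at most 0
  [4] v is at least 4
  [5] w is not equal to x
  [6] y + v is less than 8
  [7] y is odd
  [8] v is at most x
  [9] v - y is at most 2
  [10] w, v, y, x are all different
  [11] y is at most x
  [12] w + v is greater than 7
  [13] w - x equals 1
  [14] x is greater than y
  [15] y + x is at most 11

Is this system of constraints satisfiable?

Satisfiable

Take x = 5, y = 3, z = 3, w = 6, v = 4. Then constraint 2: w - z = 3; constraint 3: y - v = -1, and every other listed constraint is also met.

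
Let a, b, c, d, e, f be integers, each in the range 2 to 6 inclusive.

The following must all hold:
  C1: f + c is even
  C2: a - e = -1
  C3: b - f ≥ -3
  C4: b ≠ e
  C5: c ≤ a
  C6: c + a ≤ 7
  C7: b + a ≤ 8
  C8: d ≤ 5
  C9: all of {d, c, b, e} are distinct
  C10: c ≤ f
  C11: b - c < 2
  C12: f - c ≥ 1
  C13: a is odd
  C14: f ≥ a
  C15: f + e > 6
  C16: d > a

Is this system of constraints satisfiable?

Try a = 3, b = 3, c = 2, d = 5, e = 4, f = 4.
Check constraint 2: a - e = -1; constraint 3: b - f = -1. The remaining constraints are straightforward to verify.

Satisfiable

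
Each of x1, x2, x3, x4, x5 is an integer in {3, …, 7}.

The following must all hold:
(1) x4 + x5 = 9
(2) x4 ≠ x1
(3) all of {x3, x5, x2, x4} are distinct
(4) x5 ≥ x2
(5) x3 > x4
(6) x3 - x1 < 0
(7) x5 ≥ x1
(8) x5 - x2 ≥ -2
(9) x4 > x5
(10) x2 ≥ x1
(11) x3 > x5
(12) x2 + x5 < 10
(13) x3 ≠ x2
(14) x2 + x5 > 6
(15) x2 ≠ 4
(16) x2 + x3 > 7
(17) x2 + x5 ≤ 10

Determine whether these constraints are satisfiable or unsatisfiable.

Unsatisfiable

Constraints 5, 6, 7, and 9 give x3 < x1, x1 ≤ x5, x5 < x4, x4 < x3. Chaining: x3 < x1 ≤ x5 < x4 < x3, which forces x3 < x3 — impossible.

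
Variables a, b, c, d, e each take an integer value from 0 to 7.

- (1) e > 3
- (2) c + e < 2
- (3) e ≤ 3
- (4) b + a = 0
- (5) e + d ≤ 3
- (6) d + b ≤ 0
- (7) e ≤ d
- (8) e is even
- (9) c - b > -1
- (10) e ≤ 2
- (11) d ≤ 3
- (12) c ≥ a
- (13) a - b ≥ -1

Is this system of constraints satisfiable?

Unsatisfiable

From constraint 1: e ≥ 4. From constraint 10: e ≤ 2. But 2 < 4, so no value of e works.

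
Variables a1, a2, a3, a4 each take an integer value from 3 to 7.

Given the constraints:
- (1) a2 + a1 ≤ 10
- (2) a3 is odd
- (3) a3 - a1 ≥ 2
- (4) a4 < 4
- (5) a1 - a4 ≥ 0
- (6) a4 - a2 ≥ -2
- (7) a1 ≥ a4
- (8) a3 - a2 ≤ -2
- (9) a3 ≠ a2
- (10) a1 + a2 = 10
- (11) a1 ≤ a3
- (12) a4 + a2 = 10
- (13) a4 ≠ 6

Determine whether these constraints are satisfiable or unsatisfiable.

Unsatisfiable

Constraints 3, 5, 6, and 8 give a2 − a3 ≥ 2, a3 − a1 ≥ 2, a1 − a4 ≥ 0, a4 − a2 ≥ -2.
Adding all 4 inequalities: the left sides telescope to 0, and the right sides sum to 2 + 2 + 0 + (-2) = 2. So 0 ≥ 2, which is false.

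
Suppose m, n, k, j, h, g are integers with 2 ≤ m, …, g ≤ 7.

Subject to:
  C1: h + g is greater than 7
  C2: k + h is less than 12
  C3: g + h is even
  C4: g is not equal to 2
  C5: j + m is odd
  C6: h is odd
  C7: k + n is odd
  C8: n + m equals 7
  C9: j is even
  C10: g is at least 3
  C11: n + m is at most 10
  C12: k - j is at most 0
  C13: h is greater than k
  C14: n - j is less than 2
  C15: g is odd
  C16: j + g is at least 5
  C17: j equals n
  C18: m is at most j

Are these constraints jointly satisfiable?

Satisfiable

Take m = 3, n = 4, k = 3, j = 4, h = 7, g = 3. Then constraint 1: h + g = 10; constraint 2: k + h = 10, and every other listed constraint is also met.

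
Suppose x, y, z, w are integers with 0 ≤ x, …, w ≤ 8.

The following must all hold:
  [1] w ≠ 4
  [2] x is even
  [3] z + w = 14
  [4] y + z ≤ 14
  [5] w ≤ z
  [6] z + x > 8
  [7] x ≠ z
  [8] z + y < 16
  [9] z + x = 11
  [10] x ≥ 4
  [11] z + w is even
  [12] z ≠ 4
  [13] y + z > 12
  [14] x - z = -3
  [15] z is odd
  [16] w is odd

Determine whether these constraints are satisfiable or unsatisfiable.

Setting (x, y, z, w) = (4, 7, 7, 7) satisfies everything: constraint 3: z + w = 14; constraint 4: y + z = 14, and the others follow.

Satisfiable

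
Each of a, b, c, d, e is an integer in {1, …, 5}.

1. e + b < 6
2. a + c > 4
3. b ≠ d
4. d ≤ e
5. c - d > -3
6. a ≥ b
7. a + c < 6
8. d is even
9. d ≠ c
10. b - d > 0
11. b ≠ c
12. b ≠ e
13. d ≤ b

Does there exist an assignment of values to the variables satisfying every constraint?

The assignment a = 4, b = 3, c = 1, d = 2, e = 2 works:
  constraint 1 holds since e + b = 5.
  constraint 2 holds since a + c = 5.
The rest check out directly.

Satisfiable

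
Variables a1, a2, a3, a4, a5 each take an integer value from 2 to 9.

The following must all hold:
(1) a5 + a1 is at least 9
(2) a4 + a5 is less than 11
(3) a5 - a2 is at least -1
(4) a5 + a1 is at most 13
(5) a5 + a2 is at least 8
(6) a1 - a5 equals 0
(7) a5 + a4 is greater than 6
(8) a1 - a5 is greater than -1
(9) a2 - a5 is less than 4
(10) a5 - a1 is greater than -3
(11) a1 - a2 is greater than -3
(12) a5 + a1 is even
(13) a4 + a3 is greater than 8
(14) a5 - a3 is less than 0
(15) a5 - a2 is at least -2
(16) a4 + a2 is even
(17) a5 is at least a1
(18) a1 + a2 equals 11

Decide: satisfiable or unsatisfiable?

Try a1 = 5, a2 = 6, a3 = 6, a4 = 4, a5 = 5.
Check constraint 1: a5 + a1 = 10; constraint 2: a4 + a5 = 9. The remaining constraints are straightforward to verify.

Satisfiable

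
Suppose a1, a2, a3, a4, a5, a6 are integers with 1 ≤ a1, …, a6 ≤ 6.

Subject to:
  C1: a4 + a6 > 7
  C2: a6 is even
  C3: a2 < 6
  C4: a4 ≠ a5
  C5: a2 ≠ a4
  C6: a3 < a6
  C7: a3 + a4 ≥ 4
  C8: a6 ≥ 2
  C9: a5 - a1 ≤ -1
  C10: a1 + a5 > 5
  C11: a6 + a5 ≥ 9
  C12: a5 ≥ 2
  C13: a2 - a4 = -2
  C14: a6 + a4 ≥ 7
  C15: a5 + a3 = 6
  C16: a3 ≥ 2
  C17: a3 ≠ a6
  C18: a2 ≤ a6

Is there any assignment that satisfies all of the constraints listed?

Try a1 = 4, a2 = 2, a3 = 3, a4 = 4, a5 = 3, a6 = 6.
Check constraint 1: a4 + a6 = 10; constraint 7: a3 + a4 = 7; constraint 9: a5 - a1 = -1. The remaining constraints are straightforward to verify.

Satisfiable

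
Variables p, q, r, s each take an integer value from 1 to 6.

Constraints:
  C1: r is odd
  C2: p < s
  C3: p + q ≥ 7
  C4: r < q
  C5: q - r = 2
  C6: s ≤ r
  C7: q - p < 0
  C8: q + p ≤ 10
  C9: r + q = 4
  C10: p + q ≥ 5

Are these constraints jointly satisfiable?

Unsatisfiable

Constraints 2, 4, 6, and 7 give p < s, s ≤ r, r < q, q < p. Chaining: p < s ≤ r < q < p, which forces p < p — impossible.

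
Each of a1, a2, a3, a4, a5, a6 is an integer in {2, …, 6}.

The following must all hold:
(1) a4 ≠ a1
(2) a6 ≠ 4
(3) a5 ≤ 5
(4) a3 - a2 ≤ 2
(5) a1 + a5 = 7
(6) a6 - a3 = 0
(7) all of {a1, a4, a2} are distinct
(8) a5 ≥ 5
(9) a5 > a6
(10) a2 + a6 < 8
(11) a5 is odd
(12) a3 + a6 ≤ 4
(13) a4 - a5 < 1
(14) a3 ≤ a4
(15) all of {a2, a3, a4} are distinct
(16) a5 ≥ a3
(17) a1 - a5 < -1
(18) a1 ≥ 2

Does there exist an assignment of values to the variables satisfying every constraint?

Try a1 = 2, a2 = 3, a3 = 2, a4 = 4, a5 = 5, a6 = 2.
Check constraint 4: a3 - a2 = -1; constraint 5: a1 + a5 = 7; constraint 6: a6 - a3 = 0. The remaining constraints are straightforward to verify.

Satisfiable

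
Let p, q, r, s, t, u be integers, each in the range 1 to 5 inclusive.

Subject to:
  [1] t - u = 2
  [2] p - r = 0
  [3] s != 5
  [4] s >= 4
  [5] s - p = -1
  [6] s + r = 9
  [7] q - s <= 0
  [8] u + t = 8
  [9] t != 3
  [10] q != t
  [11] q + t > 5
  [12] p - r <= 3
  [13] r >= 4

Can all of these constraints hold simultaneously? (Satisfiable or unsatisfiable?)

One satisfying assignment is p = 5, q = 1, r = 5, s = 4, t = 5, u = 3.
For the less obvious constraints — constraint 1: t - u = 2; constraint 2: p - r = 0; constraint 5: s - p = -1 — and the others hold by inspection.

Satisfiable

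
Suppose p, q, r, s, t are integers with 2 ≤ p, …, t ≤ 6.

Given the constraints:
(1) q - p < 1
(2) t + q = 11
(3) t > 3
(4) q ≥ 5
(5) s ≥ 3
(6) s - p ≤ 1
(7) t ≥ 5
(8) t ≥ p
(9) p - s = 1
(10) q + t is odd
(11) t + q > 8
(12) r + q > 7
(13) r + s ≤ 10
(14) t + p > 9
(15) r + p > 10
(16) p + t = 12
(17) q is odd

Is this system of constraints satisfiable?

Satisfiable

Take p = 6, q = 5, r = 5, s = 5, t = 6. Then constraint 1: q - p = -1; constraint 2: t + q = 11, and every other listed constraint is also met.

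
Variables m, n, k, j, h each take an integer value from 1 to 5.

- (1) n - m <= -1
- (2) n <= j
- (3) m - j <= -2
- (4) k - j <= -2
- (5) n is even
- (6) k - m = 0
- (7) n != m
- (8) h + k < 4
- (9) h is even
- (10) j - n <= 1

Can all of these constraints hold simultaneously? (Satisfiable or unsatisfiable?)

Constraints 1, 3, and 10 give j − m ≥ 2, m − n ≥ 1, n − j ≥ -1.
Adding all 3 inequalities: the left sides telescope to 0, and the right sides sum to 2 + 1 + (-1) = 2. So 0 ≥ 2, which is false.

Unsatisfiable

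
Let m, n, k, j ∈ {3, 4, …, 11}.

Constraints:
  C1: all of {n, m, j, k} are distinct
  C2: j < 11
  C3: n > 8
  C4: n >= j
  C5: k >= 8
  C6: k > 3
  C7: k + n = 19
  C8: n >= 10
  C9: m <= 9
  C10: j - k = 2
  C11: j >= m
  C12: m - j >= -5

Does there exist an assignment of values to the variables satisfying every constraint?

Satisfiable

The assignment m = 7, n = 11, k = 8, j = 10 works:
  constraint 7 holds since k + n = 19.
  constraint 10 holds since j - k = 2.
The rest check out directly.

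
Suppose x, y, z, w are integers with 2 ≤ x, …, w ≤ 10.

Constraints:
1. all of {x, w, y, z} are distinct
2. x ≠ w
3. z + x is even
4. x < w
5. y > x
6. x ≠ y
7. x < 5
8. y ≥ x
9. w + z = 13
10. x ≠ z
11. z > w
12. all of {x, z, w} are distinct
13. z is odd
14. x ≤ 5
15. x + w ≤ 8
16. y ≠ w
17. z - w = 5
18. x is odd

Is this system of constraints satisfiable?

Try x = 3, y = 5, z = 9, w = 4.
Check constraint 9: w + z = 13; constraint 15: x + w = 7; constraint 17: z - w = 5. The remaining constraints are straightforward to verify.

Satisfiable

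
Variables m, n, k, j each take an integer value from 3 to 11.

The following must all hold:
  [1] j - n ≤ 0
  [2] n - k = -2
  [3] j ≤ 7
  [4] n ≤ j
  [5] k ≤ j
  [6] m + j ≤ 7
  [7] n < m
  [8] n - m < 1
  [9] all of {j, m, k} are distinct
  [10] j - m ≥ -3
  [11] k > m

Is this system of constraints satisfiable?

Constraints 1, 5, 7, and 11 give n < m, m < k, k ≤ j, j ≤ n. Chaining: n < m < k ≤ j ≤ n, which forces n < n — impossible.

Unsatisfiable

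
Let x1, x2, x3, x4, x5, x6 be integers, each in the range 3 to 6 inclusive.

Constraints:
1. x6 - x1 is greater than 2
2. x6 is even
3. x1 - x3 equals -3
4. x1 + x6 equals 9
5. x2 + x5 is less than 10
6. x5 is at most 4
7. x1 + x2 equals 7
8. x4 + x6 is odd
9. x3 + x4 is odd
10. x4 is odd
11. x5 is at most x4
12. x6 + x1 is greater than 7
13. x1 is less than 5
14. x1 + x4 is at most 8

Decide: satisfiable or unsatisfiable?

Satisfiable

The assignment x1 = 3, x2 = 4, x3 = 6, x4 = 5, x5 = 3, x6 = 6 works:
  constraint 1 holds since x6 - x1 = 3.
  constraint 3 holds since x1 - x3 = -3.
The rest check out directly.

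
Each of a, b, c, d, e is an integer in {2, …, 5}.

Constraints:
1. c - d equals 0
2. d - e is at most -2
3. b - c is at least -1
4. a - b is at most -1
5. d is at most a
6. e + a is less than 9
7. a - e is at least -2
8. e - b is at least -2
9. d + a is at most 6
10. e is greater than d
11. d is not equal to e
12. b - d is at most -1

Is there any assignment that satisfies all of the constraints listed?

Constraints 2, 4, 7, and 12 give b − a ≥ 1, a − e ≥ -2, e − d ≥ 2, d − b ≥ 1.
Adding all 4 inequalities: the left sides telescope to 0, and the right sides sum to 1 + (-2) + 2 + 1 = 2. So 0 ≥ 2, which is false.

Unsatisfiable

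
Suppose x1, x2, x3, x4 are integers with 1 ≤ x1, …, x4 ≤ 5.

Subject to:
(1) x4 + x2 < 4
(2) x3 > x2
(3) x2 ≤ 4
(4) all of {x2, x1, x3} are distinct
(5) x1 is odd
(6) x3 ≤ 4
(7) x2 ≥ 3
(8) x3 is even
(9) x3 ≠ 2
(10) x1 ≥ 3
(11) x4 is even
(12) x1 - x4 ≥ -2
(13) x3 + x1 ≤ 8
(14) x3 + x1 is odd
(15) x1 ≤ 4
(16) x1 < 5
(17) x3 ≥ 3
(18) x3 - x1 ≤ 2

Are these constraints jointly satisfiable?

Unsatisfiable

Constraints 3, 6, 7, 10, 15, and 17 confine each of x2, x1, x3 to the 2 values {3, 4}.
Constraint 4 requires all 3 of them to be distinct, but only 2 values are available — impossible by the pigeonhole principle.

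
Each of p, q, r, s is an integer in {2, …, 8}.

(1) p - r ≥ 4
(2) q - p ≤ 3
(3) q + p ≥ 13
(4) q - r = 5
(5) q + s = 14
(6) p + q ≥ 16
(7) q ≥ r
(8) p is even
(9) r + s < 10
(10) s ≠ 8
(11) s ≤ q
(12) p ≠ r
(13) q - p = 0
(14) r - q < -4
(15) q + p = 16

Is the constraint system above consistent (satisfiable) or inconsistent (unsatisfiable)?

One satisfying assignment is p = 8, q = 8, r = 3, s = 6.
For the less obvious constraints — constraint 1: p - r = 5; constraint 2: q - p = 0 — and the others hold by inspection.

Satisfiable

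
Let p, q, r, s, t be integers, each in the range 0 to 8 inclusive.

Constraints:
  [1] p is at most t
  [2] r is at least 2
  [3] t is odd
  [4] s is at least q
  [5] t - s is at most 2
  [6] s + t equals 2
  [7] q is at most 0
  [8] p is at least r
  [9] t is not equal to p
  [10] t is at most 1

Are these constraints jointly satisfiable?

Unsatisfiable

From constraints 2 and 8: p ≥ r and r ≥ 2, so p ≥ 2. From constraints 1 and 10: p ≤ t and t ≤ 1, so p ≤ 1. But 1 < 2, so no value of p works.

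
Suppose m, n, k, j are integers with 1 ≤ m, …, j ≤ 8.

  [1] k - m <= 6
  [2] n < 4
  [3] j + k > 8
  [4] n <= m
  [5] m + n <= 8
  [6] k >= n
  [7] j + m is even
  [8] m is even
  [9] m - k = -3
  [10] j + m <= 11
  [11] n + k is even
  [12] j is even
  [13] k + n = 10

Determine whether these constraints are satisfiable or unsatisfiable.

Satisfiable

The assignment m = 4, n = 3, k = 7, j = 4 works:
  constraint 1 holds since k - m = 3.
  constraint 3 holds since j + k = 11.
The rest check out directly.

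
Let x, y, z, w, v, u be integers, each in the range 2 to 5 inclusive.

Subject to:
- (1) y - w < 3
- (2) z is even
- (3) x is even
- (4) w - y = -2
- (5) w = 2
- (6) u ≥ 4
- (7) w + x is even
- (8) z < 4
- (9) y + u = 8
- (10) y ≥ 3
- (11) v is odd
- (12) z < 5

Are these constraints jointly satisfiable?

Try x = 2, y = 4, z = 2, w = 2, v = 3, u = 4.
Check constraint 1: y - w = 2; constraint 4: w - y = -2. The remaining constraints are straightforward to verify.

Satisfiable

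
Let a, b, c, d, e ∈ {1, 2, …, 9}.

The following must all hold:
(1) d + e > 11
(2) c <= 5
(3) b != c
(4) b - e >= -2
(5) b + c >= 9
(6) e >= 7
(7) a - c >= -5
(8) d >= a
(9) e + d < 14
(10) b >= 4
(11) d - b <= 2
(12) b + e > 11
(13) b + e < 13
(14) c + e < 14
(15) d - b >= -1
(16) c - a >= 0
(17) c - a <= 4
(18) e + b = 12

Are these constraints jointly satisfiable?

The assignment a = 1, b = 5, c = 4, d = 5, e = 7 works:
  constraint 1 holds since d + e = 12.
  constraint 4 holds since b - e = -2.
  constraint 5 holds since b + c = 9.
The rest check out directly.

Satisfiable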